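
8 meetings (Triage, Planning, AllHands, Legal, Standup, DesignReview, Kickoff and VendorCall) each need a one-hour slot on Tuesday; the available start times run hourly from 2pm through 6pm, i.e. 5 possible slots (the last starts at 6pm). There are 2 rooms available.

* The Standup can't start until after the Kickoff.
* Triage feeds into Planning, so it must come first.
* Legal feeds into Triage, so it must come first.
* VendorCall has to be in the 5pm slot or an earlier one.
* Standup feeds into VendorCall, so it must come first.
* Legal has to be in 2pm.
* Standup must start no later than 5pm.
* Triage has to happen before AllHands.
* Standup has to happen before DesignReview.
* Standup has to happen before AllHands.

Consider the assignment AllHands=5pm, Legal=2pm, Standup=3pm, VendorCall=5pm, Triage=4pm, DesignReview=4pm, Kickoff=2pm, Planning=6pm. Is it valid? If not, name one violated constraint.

The Standup can't start until after the Kickoff — holds.
There are 2 rooms available — holds.
Triage feeds into Planning, so it must come first — holds.
VendorCall has to be in the 5pm slot or an earlier one — holds.
Triage has to happen before AllHands — holds.
Standup has to happen before DesignReview — holds.
Legal feeds into Triage, so it must come first — holds.
Standup must start no later than 5pm — holds.
Standup feeds into VendorCall, so it must come first — holds.
Standup has to happen before AllHands — holds.
Legal has to be in 2pm — holds.

Yes, all constraints hold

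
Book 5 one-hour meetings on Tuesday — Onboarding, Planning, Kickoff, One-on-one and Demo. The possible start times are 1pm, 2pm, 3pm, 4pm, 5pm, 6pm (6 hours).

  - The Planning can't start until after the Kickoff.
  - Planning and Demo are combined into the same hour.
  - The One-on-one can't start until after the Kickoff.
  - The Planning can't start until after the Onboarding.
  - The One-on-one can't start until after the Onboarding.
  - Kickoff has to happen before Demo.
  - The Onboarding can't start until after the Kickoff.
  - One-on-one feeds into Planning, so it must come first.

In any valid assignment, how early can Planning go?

4pm

Precedence pushes Planning to at least 4pm.
Planning at 4pm is achievable: Demo in 4pm, Onboarding in 2pm, Planning in 4pm, Kickoff in 1pm, One-on-one in 3pm.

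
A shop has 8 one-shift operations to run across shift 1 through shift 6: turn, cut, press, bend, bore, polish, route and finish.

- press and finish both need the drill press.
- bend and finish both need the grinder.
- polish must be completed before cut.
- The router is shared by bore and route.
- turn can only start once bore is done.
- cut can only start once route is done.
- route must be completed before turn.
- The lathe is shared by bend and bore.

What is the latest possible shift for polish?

shift 5

Downstream work caps polish at shift 5.
polish at shift 5 is achievable: bore=shift 2; finish=shift 2; press=shift 1; polish=shift 5; route=shift 1; turn=shift 3; cut=shift 6; bend=shift 1.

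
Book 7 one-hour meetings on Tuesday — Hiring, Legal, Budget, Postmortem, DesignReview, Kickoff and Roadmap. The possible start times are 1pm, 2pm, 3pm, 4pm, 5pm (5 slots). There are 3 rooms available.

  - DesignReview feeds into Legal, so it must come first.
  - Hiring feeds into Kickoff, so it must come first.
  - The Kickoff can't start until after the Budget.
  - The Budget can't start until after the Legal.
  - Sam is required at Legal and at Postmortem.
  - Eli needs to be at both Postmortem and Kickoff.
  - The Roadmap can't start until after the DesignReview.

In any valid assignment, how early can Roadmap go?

2pm

Precedence pushes Roadmap to at least 2pm.
Roadmap at 2pm is achievable: Postmortem=1pm; Legal=2pm; Budget=3pm; Roadmap=2pm; Hiring=1pm; Kickoff=4pm; DesignReview=1pm.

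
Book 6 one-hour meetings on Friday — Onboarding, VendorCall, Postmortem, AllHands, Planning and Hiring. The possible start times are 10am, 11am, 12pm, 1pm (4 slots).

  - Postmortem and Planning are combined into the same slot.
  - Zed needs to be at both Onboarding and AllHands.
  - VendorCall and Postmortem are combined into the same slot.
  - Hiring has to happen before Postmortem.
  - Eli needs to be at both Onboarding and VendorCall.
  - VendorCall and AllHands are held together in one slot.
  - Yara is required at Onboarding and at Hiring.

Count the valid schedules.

12

Splitting on Onboarding: it can be 10am (3), 11am (3), 12pm (3), 1pm (3). Listing each branch's schedules as (VendorCall, Postmortem, AllHands, Planning, Hiring):
Onboarding=10am: (12pm,12pm,12pm,12pm,11am) (1pm,1pm,1pm,1pm,11am) (1pm,1pm,1pm,1pm,12pm) — 3.
Onboarding=11am: (12pm,12pm,12pm,12pm,10am) (1pm,1pm,1pm,1pm,10am) (1pm,1pm,1pm,1pm,12pm) — 3.
Onboarding=12pm: (11am,11am,11am,11am,10am) (1pm,1pm,1pm,1pm,10am) (1pm,1pm,1pm,1pm,11am) — 3.
Onboarding=1pm: (11am,11am,11am,11am,10am) (12pm,12pm,12pm,12pm,10am) (12pm,12pm,12pm,12pm,11am) — 3.
Summing: 3 + 3 + 3 + 3 = 12.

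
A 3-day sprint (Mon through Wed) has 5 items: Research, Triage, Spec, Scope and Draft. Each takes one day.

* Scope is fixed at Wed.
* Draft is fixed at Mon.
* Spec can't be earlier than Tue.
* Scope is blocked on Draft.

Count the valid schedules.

Splitting on Research: it can be Mon (6), Tue (6), Wed (6). Listing each branch's schedules as (Triage, Spec, Scope, Draft):
Research=Mon: (Mon,Tue,Wed,Mon) (Mon,Wed,Wed,Mon) (Tue,Tue,Wed,Mon) (Tue,Wed,Wed,Mon) (Wed,Tue,Wed,Mon) (Wed,Wed,Wed,Mon) — 6.
Research=Tue: (Mon,Tue,Wed,Mon) (Mon,Wed,Wed,Mon) (Tue,Tue,Wed,Mon) (Tue,Wed,Wed,Mon) (Wed,Tue,Wed,Mon) (Wed,Wed,Wed,Mon) — 6.
Research=Wed: (Mon,Tue,Wed,Mon) (Mon,Wed,Wed,Mon) (Tue,Tue,Wed,Mon) (Tue,Wed,Wed,Mon) (Wed,Tue,Wed,Mon) (Wed,Wed,Wed,Mon) — 6.
Summing: 6 + 6 + 6 = 18.

18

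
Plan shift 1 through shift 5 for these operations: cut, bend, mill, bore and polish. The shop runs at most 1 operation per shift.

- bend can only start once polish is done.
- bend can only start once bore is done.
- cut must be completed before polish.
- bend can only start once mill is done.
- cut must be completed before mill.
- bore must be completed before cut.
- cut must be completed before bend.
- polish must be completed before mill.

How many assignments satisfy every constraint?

Enumerating: polish -> shift 3; bore -> shift 1; bend -> shift 5; cut -> shift 2; mill -> shift 4.

1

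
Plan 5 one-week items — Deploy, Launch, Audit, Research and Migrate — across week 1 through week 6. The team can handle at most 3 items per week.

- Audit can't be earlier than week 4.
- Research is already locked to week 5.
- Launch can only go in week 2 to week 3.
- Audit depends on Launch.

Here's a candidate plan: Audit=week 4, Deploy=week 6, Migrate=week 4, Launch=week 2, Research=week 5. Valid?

The team can handle at most 3 items per week — holds.
Audit depends on Launch — holds.
Audit can't be earlier than week 4 — holds.
Launch can only go in week 2 to week 3 — holds.
Research is already locked to week 5 — holds.

Valid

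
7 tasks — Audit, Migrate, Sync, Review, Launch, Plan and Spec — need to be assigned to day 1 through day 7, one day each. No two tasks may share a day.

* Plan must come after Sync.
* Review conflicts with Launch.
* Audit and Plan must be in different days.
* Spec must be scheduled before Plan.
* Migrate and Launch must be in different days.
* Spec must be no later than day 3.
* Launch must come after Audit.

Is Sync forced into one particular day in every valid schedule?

Sync can be day 1 (e.g. Spec in day 2, Sync in day 1, Launch in day 5, Migrate in day 6, Plan in day 3, Audit in day 4, Review in day 7) or day 2 (e.g. Plan -> day 3; Launch -> day 5; Audit -> day 4; Migrate -> day 6; Review -> day 7; Sync -> day 2; Spec -> day 1).

No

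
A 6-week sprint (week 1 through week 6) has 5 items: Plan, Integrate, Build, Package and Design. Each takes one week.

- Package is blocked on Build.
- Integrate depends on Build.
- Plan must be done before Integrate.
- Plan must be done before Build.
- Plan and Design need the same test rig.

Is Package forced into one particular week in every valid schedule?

Package can be week 3 (e.g. Package in week 3; Integrate in week 3; Build in week 2; Design in week 2; Plan in week 1) or week 4 (e.g. Integrate=week 3, Build=week 2, Design=week 2, Package=week 4, Plan=week 1).

No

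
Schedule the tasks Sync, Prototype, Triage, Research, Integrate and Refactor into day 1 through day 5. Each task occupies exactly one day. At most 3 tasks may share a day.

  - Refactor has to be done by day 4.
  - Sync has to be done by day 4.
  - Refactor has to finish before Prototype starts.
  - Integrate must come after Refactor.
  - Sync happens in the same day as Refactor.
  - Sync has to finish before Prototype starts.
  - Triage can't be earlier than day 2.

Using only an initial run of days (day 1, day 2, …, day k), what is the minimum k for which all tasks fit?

2 days

The precedence chain requires at least 2 distinct days.
With at most 3 per day and 6 tasks, at least 2 days are needed.
2 works (last occupied day: day 2): for example Integrate -> day 2; Research -> day 1; Triage -> day 2; Prototype -> day 2; Sync -> day 1; Refactor -> day 1.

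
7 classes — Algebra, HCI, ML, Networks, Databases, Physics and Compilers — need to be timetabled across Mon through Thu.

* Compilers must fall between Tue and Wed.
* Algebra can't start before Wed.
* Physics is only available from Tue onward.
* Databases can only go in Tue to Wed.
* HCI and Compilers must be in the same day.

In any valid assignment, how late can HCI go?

HCI must be in the same day as Compilers, which can't be before Tue, so HCI is at least Tue; HCI must be in the same day as Compilers, which can't be after Wed, so HCI is at most Wed.
HCI at Wed is achievable: Algebra -> Wed, HCI -> Wed, Networks -> Mon, Physics -> Tue, Databases -> Tue, ML -> Mon, Compilers -> Wed.

Wed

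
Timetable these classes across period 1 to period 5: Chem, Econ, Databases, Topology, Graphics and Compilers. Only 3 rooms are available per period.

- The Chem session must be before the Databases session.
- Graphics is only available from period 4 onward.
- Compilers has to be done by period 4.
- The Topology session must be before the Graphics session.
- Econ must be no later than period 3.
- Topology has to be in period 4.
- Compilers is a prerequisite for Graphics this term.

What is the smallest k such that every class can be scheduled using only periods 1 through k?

The precedence chain requires at least 2 distinct periods.
With at most 3 per period and 6 classes, at least 2 periods are needed.
Propagating the time windows through the other constraints, Graphics can't land before period 5, so the schedule must run through at least period 5.
5 works (last occupied period: period 5): for example Compilers=period 1, Topology=period 4, Graphics=period 5, Databases=period 2, Chem=period 1, Econ=period 1.

5 periods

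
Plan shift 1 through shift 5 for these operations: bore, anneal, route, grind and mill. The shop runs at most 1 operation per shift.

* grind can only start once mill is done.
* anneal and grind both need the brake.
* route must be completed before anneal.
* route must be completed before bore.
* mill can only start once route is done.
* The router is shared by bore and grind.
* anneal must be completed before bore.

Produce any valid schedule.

anneal -> shift 2, route -> shift 1, bore -> shift 3, grind -> shift 5, mill -> shift 4

Checking: route(shift 1) before mill(shift 4); route(shift 1) before bore(shift 3); route(shift 1) before anneal(shift 2); mill(shift 4) before grind(shift 5); anneal(shift 2) before bore(shift 3); bore(shift 3) != grind(shift 5); anneal(shift 2) != grind(shift 5); max 1 per shift (cap 1).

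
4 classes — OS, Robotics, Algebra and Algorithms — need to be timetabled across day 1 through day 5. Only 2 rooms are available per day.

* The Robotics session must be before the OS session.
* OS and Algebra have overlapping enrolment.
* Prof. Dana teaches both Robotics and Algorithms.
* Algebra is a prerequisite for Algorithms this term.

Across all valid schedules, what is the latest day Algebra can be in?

Downstream work caps Algebra at day 4.
Algebra at day 4 is achievable: Algorithms -> day 5; Robotics -> day 1; Algebra -> day 4; OS -> day 2.

day 4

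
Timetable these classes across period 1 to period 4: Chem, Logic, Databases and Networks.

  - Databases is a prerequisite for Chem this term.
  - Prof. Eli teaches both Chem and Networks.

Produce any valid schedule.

Chem=period 2, Databases=period 1, Networks=period 1, Logic=period 1

Checking: Databases(period 1) before Chem(period 2); Chem(period 2) != Networks(period 1).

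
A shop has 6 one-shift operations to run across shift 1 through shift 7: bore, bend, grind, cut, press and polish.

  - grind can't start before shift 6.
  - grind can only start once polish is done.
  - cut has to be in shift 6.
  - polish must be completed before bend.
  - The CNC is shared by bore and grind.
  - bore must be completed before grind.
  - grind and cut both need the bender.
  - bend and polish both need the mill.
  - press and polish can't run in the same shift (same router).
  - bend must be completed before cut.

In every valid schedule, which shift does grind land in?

grind's window is shift 6–shift 7.
cut is fixed at shift 6, and grind can't share a shift with cut.
So grind must be shift 7.

shift 7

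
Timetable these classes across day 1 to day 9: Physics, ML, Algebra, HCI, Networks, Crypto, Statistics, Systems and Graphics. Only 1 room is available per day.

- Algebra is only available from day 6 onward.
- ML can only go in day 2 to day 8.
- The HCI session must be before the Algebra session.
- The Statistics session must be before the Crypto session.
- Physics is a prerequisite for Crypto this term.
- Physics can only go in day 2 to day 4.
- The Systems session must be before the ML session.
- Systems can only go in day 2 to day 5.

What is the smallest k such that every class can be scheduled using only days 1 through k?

The precedence chain requires at least 2 distinct days.
With at most 1 per day and 9 classes, at least 9 days are needed.
Algebra can't be placed before day 6, so the schedule must run through at least day 6.
9 works (last occupied day: day 9): for example Systems in day 3; HCI in day 1; Networks in day 8; Crypto in day 7; ML in day 4; Algebra in day 6; Statistics in day 5; Graphics in day 9; Physics in day 2.

9 days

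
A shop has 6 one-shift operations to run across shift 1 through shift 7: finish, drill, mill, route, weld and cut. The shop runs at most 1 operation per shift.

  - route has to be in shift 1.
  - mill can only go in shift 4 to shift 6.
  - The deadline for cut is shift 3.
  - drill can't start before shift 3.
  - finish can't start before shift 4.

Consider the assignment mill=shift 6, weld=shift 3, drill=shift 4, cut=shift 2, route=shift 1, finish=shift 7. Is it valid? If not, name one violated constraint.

Yes, all constraints hold

finish can't start before shift 4 — holds.
The shop runs at most 1 operation per shift — holds.
The deadline for cut is shift 3 — holds.
drill can't start before shift 3 — holds.
mill can only go in shift 4 to shift 6 — holds.
route has to be in shift 1 — holds.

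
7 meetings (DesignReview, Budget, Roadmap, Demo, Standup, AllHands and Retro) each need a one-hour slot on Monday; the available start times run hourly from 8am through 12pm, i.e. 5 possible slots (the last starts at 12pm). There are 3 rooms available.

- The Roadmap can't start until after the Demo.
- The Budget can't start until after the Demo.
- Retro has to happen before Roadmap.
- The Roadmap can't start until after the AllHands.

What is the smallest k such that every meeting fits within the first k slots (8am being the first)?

3 slots

The precedence chain requires at least 2 distinct slots.
With at most 3 per slot and 7 meetings, at least 3 slots are needed.
3 works (last occupied slot: 10am): for example Demo in 8am, Roadmap in 9am, AllHands in 8am, Retro in 8am, DesignReview in 9am, Standup in 10am, Budget in 9am.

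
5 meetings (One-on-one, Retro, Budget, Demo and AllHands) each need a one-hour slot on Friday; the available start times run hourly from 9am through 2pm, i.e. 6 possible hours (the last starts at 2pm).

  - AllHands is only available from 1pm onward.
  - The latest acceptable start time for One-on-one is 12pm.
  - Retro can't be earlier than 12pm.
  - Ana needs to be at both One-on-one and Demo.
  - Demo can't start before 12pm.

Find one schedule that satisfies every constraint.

One-on-one=9am, Demo=12pm, Retro=12pm, Budget=9am, AllHands=1pm

Checking: One-on-one(9am) != Demo(12pm); One-on-one=9am in [9am,12pm]; Retro=12pm in [12pm,2pm]; AllHands=1pm in [1pm,2pm]; Demo=12pm in [12pm,2pm].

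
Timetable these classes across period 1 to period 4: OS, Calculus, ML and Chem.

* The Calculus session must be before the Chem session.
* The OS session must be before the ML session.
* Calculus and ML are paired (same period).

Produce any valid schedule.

ML -> period 2; Chem -> period 3; Calculus -> period 2; OS -> period 1

Checking: Calculus(period 2) before Chem(period 3); OS(period 1) before ML(period 2); Calculus = ML = period 2.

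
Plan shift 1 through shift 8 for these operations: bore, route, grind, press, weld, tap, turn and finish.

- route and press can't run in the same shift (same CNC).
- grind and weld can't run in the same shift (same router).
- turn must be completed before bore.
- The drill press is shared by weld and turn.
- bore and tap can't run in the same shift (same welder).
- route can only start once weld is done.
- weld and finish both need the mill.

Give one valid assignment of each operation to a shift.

finish in shift 1, press in shift 1, route in shift 3, turn in shift 1, bore in shift 2, tap in shift 1, weld in shift 2, grind in shift 1

Checking: turn(shift 1) before bore(shift 2); weld(shift 2) before route(shift 3); weld(shift 2) != finish(shift 1); weld(shift 2) != turn(shift 1); bore(shift 2) != tap(shift 1); grind(shift 1) != weld(shift 2); route(shift 3) != press(shift 1).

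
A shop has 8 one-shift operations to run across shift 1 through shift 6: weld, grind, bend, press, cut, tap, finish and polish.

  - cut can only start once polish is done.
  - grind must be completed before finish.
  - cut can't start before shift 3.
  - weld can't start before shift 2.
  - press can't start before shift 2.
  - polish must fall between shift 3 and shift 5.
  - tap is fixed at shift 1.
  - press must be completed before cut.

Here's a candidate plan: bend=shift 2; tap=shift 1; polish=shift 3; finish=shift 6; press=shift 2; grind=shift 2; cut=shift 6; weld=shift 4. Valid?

polish must fall between shift 3 and shift 5 — holds.
weld can't start before shift 2 — holds.
press can't start before shift 2 — holds.
cut can only start once polish is done — holds.
press must be completed before cut — holds.
cut can't start before shift 3 — holds.
grind must be completed before finish — holds.
tap is fixed at shift 1 — holds.

Valid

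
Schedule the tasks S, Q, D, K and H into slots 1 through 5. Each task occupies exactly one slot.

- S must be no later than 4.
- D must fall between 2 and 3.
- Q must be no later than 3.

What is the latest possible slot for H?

H at 5 is achievable: S in 1; K in 1; Q in 1; D in 2; H in 5.

5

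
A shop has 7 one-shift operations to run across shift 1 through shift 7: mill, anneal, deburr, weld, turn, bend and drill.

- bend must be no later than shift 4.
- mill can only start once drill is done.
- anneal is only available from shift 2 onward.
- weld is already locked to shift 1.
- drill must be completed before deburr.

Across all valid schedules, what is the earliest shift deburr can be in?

shift 2

Precedence pushes deburr to at least shift 2.
deburr at shift 2 is achievable: deburr -> shift 2, weld -> shift 1, turn -> shift 1, bend -> shift 1, drill -> shift 1, anneal -> shift 2, mill -> shift 2.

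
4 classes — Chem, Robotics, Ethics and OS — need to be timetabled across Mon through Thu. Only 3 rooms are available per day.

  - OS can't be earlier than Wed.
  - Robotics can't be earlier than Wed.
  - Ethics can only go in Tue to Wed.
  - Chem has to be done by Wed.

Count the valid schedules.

Splitting on Chem: it can be Mon (8), Tue (8), Wed (7). Listing each branch's schedules as (Robotics, Ethics, OS):
Chem=Mon: (Wed,Tue,Wed) (Wed,Tue,Thu) (Wed,Wed,Wed) (Wed,Wed,Thu) (Thu,Tue,Wed) (Thu,Tue,Thu) (Thu,Wed,Wed) (Thu,Wed,Thu) — 8.
Chem=Tue: (Wed,Tue,Wed) (Wed,Tue,Thu) (Wed,Wed,Wed) (Wed,Wed,Thu) (Thu,Tue,Wed) (Thu,Tue,Thu) (Thu,Wed,Wed) (Thu,Wed,Thu) — 8.
Chem=Wed: (Wed,Tue,Wed) (Wed,Tue,Thu) (Wed,Wed,Thu) (Thu,Tue,Wed) (Thu,Tue,Thu) (Thu,Wed,Wed) (Thu,Wed,Thu) — 7.
Summing: 8 + 8 + 7 = 23.

23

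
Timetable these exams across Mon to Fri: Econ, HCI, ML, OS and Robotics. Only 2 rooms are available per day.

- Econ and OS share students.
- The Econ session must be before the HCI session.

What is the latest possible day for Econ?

Downstream work caps Econ at Thu.
Econ at Thu is achievable: Robotics in Tue, HCI in Fri, OS in Mon, ML in Mon, Econ in Thu.

Thu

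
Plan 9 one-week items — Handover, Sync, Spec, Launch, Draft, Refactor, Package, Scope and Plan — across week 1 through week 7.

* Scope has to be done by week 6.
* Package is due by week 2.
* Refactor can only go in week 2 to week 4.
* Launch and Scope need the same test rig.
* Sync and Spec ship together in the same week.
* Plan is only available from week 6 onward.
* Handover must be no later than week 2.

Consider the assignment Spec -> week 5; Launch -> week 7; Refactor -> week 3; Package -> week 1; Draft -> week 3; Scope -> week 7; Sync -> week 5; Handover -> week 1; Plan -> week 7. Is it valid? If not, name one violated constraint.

Refactor can only go in week 2 to week 4 — holds.
Scope has to be done by week 6 — violated.
Sync and Spec ship together in the same week — holds.
Package is due by week 2 — holds.
Plan is only available from week 6 onward — holds.
Launch and Scope need the same test rig — violated.
Handover must be no later than week 2 — holds.

No — it violates: Scope has to be done by week 6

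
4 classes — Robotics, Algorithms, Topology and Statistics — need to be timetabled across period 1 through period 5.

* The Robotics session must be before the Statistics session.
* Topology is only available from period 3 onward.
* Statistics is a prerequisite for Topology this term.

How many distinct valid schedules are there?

50

Splitting on Robotics: it can be period 1 (30), period 2 (15), period 3 (5). Listing each branch's schedules as (Algorithms, Topology, Statistics) by period number:
Robotics=period 1: (1,3,2) (1,4,2) (1,4,3) (1,5,2) (1,5,3) (1,5,4) (2,3,2) (2,4,2) (2,4,3) (2,5,2) (2,5,3) (2,5,4) (3,3,2) (3,4,2) (3,4,3) (3,5,2) (3,5,3) (3,5,4) (4,3,2) (4,4,2) (4,4,3) (4,5,2) (4,5,3) (4,5,4) (5,3,2) (5,4,2) (5,4,3) (5,5,2) (5,5,3) (5,5,4) — 30.
Robotics=period 2: (1,4,3) (1,5,3) (1,5,4) (2,4,3) (2,5,3) (2,5,4) (3,4,3) (3,5,3) (3,5,4) (4,4,3) (4,5,3) (4,5,4) (5,4,3) (5,5,3) (5,5,4) — 15.
Robotics=period 3: (1,5,4) (2,5,4) (3,5,4) (4,5,4) (5,5,4) — 5.
Summing: 30 + 15 + 5 = 50.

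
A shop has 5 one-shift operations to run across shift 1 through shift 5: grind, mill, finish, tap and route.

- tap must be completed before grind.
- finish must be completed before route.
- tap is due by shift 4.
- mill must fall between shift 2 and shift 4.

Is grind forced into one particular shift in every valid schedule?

grind can be shift 2 (e.g. mill -> shift 2; finish -> shift 1; tap -> shift 1; route -> shift 2; grind -> shift 2) or shift 3 (e.g. grind in shift 3; route in shift 2; mill in shift 2; tap in shift 1; finish in shift 1).

No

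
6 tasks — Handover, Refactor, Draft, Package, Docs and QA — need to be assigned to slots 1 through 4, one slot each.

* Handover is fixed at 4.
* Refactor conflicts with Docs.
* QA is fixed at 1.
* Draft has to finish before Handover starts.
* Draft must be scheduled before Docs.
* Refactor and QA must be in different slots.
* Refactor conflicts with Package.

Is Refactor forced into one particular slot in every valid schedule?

No

Refactor can be 2 (e.g. Handover in 4; QA in 1; Package in 1; Draft in 1; Docs in 3; Refactor in 2) or 3 (e.g. QA in 1, Draft in 1, Handover in 4, Docs in 2, Refactor in 3, Package in 1).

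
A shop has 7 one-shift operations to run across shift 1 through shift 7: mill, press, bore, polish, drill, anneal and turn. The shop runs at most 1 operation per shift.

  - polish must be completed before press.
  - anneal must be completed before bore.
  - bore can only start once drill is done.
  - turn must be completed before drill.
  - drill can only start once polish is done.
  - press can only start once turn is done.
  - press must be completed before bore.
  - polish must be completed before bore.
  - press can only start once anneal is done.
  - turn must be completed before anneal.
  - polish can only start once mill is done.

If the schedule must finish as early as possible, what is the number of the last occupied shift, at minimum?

The precedence chain requires at least 4 distinct shifts.
With at most 1 per shift and 7 operations, at least 7 shifts are needed.
7 works (last occupied shift: shift 7): for example bore in shift 7, polish in shift 2, press in shift 5, anneal in shift 4, mill in shift 1, drill in shift 6, turn in shift 3.

7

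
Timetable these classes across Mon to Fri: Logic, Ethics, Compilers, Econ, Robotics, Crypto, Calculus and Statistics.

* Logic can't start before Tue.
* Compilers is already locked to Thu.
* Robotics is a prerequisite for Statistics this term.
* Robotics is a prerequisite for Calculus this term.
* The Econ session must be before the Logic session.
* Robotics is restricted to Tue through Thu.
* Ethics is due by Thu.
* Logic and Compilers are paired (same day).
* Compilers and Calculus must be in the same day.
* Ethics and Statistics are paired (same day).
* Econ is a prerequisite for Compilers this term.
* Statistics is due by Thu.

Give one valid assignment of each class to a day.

Logic -> Thu, Ethics -> Wed, Robotics -> Tue, Calculus -> Thu, Statistics -> Wed, Compilers -> Thu, Econ -> Mon, Crypto -> Mon

Checking: Econ(Mon) before Logic(Thu); Robotics(Tue) before Statistics(Wed); Econ(Mon) before Compilers(Thu); Robotics(Tue) before Calculus(Thu); Logic = Compilers = Thu; Compilers = Calculus = Thu; Ethics = Statistics = Wed; Ethics=Wed in [Mon,Thu]; Logic=Thu in [Tue,Fri]; Compilers=Thu in [Thu,Thu]; Statistics=Wed in [Mon,Thu]; Robotics=Tue in [Tue,Thu].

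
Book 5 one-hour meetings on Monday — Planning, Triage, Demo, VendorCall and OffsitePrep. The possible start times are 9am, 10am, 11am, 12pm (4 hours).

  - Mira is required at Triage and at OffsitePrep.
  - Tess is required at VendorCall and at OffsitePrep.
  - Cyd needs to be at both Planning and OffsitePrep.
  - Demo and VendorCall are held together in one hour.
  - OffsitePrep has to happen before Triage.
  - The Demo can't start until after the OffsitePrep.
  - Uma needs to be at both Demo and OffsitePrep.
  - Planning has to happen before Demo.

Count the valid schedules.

17

Splitting on Planning: it can be 9am (5), 10am (7), 11am (5). Listing each branch's schedules as (Triage, Demo, VendorCall, OffsitePrep):
Planning=9am: (11am,11am,11am,10am) (11am,12pm,12pm,10am) (12pm,11am,11am,10am) (12pm,12pm,12pm,10am) (12pm,12pm,12pm,11am) — 5.
Planning=10am: (10am,11am,11am,9am) (10am,12pm,12pm,9am) (11am,11am,11am,9am) (11am,12pm,12pm,9am) (12pm,11am,11am,9am) (12pm,12pm,12pm,9am) (12pm,12pm,12pm,11am) — 7.
Planning=11am: (10am,12pm,12pm,9am) (11am,12pm,12pm,9am) (11am,12pm,12pm,10am) (12pm,12pm,12pm,9am) (12pm,12pm,12pm,10am) — 5.
Summing: 5 + 7 + 5 = 17.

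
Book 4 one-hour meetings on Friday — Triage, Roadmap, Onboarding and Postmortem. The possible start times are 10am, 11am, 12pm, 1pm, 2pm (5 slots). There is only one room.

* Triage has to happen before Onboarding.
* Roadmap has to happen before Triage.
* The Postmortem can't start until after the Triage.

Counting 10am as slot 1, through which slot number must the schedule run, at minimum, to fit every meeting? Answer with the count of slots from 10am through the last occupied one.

4 slots

The precedence chain requires at least 3 distinct slots.
With at most 1 per slot and 4 meetings, at least 4 slots are needed.
4 works (last occupied slot: 1pm): for example Onboarding in 12pm; Postmortem in 1pm; Roadmap in 10am; Triage in 11am.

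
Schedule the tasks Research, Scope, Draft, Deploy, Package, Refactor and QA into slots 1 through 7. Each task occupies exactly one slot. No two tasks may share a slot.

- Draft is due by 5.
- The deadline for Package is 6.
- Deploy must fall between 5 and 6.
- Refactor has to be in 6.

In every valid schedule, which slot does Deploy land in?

5

Deploy is available from 5; Deploy's own window allows nothing later than 6.
So Deploy is pinned to 5.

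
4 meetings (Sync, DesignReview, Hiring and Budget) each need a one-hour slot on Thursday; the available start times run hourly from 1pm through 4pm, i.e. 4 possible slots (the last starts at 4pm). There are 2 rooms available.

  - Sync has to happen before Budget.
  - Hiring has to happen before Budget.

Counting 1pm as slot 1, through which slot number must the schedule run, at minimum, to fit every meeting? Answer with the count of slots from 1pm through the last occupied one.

The precedence chain requires at least 2 distinct slots.
With at most 2 per slot and 4 meetings, at least 2 slots are needed.
2 works (last occupied slot: 2pm): for example Hiring in 1pm; DesignReview in 2pm; Sync in 1pm; Budget in 2pm.

2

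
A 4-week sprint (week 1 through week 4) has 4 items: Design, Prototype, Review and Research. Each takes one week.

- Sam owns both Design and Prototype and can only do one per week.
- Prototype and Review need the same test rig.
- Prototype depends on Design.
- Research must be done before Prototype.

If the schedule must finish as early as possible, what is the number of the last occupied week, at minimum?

week 2

The precedence chain requires at least 2 distinct weeks.
2 works (last occupied week: week 2): for example Review -> week 1; Prototype -> week 2; Design -> week 1; Research -> week 1.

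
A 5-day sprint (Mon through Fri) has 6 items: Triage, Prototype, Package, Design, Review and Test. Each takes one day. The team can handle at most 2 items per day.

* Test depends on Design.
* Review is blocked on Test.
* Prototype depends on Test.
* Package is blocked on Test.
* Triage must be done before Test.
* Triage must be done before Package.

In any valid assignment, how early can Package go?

Wed

Precedence pushes Package to at least Wed.
Package at Wed is achievable: Triage -> Mon; Prototype -> Wed; Design -> Mon; Package -> Wed; Test -> Tue; Review -> Thu.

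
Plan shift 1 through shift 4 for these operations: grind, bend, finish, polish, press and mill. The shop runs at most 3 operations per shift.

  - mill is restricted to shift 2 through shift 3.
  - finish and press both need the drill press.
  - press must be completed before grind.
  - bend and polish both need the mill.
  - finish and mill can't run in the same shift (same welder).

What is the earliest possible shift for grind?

shift 2

Precedence pushes grind to at least shift 2.
grind at shift 2 is achievable: mill=shift 2; grind=shift 2; polish=shift 2; press=shift 1; finish=shift 3; bend=shift 1.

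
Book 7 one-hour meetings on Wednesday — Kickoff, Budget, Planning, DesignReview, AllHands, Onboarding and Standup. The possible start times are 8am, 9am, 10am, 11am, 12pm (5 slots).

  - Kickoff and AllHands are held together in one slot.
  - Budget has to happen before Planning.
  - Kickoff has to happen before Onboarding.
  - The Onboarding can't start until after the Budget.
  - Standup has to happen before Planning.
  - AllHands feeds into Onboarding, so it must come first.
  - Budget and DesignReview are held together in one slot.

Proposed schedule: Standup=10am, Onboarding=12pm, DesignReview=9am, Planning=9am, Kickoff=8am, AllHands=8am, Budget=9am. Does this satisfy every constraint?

No. Standup has to happen before Planning is not satisfied.

Kickoff has to happen before Onboarding — holds.
Standup has to happen before Planning — violated.
Kickoff and AllHands are held together in one slot — holds.
AllHands feeds into Onboarding, so it must come first — holds.
Budget has to happen before Planning — violated.
Budget and DesignReview are held together in one slot — holds.
The Onboarding can't start until after the Budget — holds.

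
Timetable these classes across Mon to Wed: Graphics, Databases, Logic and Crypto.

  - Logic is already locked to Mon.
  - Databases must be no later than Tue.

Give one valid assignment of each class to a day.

Graphics -> Mon; Logic -> Mon; Crypto -> Mon; Databases -> Mon

Checking: Logic=Mon in [Mon,Mon]; Databases=Mon in [Mon,Tue].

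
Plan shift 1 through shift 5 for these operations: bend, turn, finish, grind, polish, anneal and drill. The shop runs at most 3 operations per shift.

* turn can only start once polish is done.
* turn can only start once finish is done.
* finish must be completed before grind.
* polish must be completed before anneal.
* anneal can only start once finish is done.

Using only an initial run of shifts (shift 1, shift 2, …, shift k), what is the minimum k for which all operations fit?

The precedence chain requires at least 2 distinct shifts.
With at most 3 per shift and 7 operations, at least 3 shifts are needed.
3 works (last occupied shift: shift 3): for example anneal in shift 2, bend in shift 1, polish in shift 1, turn in shift 2, finish in shift 1, grind in shift 2, drill in shift 3.

3 shifts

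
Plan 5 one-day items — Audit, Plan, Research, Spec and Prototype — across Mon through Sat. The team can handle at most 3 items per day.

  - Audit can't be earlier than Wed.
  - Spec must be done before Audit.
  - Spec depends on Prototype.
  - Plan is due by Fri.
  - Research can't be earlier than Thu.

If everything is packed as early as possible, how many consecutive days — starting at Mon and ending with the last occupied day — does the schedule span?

The precedence chain requires at least 3 distinct days.
With at most 3 per day and 5 work items, at least 2 days are needed.
Research can't be placed before Thu — that is day 4 counting from Mon — so the schedule must run through at least 4 days.
4 works (last occupied day: Thu): for example Spec in Tue, Plan in Mon, Audit in Wed, Research in Thu, Prototype in Mon.

4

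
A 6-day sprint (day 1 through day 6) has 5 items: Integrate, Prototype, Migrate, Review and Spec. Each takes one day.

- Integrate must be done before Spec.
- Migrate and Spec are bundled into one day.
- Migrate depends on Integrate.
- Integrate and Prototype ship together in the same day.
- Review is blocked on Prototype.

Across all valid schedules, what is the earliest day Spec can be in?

Precedence pushes Spec to at least day 2.
Spec at day 2 is achievable: Prototype -> day 1; Migrate -> day 2; Review -> day 2; Integrate -> day 1; Spec -> day 2.

day 2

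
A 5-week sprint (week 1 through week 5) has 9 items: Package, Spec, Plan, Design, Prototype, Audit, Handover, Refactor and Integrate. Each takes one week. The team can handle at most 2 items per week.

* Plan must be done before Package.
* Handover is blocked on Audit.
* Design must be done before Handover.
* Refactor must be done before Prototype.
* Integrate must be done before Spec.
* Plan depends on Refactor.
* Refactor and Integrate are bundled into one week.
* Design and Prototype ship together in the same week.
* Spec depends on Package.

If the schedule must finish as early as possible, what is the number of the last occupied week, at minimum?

5

The precedence chain requires at least 4 distinct weeks.
With at most 2 per week and 9 work items, at least 5 weeks are needed.
5 works (last occupied week: week 5): for example Handover -> week 5, Spec -> week 5, Refactor -> week 1, Design -> week 4, Audit -> week 2, Integrate -> week 1, Plan -> week 2, Prototype -> week 4, Package -> week 3.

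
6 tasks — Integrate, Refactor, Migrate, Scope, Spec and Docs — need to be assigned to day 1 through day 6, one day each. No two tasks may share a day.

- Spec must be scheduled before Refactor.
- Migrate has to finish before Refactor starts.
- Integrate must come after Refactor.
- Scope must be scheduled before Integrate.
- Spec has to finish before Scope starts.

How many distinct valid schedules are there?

30

Splitting on Integrate: it can be day 5 (5), day 6 (25). Listing each branch's schedules as (Refactor, Migrate, Scope, Spec, Docs) by day number:
Integrate=day 5: (3,1,4,2,6) (3,2,4,1,6) (4,1,3,2,6) (4,2,3,1,6) (4,3,2,1,6) — 5.
Integrate=day 6: (3,1,4,2,5) (3,1,5,2,4) (3,2,4,1,5) (3,2,5,1,4) (4,1,3,2,5) (4,1,5,2,3) (4,1,5,3,2) (4,2,3,1,5) (4,2,5,1,3) (4,2,5,3,1) (4,3,2,1,5) (4,3,5,1,2) (4,3,5,2,1) (5,1,3,2,4) (5,1,4,2,3) (5,1,4,3,2) (5,2,3,1,4) (5,2,4,1,3) (5,2,4,3,1) (5,3,2,1,4) (5,3,4,1,2) (5,3,4,2,1) (5,4,2,1,3) (5,4,3,1,2) (5,4,3,2,1) — 25.
Summing: 5 + 25 = 30.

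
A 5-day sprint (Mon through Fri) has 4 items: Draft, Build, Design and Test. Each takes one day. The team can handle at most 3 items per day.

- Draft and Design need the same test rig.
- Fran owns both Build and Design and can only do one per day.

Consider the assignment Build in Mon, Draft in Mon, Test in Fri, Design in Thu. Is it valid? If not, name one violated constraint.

Yes, all constraints hold

Fran owns both Build and Design and can only do one per day — holds.
Draft and Design need the same test rig — holds.
The team can handle at most 3 items per day — holds.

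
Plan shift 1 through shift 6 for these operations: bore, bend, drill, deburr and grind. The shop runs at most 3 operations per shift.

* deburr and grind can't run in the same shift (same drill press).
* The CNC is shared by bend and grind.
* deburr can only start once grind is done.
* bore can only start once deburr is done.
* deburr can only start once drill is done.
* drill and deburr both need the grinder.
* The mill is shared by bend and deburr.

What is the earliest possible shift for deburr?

shift 2

Precedence pushes deburr to at least shift 2; downstream work caps deburr at shift 5.
deburr at shift 2 is achievable: bend=shift 3, bore=shift 3, drill=shift 1, deburr=shift 2, grind=shift 1.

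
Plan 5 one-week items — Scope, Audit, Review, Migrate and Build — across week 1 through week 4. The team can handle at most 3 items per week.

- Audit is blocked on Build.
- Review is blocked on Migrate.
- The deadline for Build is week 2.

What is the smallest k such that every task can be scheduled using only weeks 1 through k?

The precedence chain requires at least 2 distinct weeks.
With at most 3 per week and 5 tasks, at least 2 weeks are needed.
2 works (last occupied week: week 2): for example Scope=week 1, Review=week 2, Migrate=week 1, Audit=week 2, Build=week 1.

2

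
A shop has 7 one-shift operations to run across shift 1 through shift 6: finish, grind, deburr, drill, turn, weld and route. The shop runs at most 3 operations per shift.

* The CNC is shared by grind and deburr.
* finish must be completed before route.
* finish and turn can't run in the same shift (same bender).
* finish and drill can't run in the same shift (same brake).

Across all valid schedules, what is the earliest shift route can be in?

shift 2

Precedence pushes route to at least shift 2.
route at shift 2 is achievable: drill -> shift 2, turn -> shift 3, weld -> shift 1, finish -> shift 1, grind -> shift 1, deburr -> shift 2, route -> shift 2.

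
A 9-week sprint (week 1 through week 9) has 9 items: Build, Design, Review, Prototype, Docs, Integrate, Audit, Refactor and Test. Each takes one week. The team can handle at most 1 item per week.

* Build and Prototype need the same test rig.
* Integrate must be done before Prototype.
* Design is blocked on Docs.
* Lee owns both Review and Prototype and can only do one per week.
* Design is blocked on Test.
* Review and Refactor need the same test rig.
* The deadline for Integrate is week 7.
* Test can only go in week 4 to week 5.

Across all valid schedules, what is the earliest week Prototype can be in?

week 2

Precedence pushes Prototype to at least week 2.
Prototype at week 2 is achievable: Prototype=week 2; Refactor=week 9; Docs=week 3; Design=week 5; Review=week 7; Build=week 6; Audit=week 8; Integrate=week 1; Test=week 4.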